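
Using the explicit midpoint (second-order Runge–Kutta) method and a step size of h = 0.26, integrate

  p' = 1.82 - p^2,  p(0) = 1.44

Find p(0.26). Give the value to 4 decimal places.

1.3985

Midpoint: k1 = f(s_n, p_n); k2 = f(s_n + h/2, p_n + (h/2)·k1); p_{n+1} = p_n + h·k2.
s=0.000000, p=1.440000:
  k1 = f(0.000000, 1.440000) = -0.253600
  k2 = f(0.130000, 1.407032) = -0.159739
  p ← 1.440000 + 0.26·(-0.159739) = 1.398468
p(0.26) ≈ 1.3985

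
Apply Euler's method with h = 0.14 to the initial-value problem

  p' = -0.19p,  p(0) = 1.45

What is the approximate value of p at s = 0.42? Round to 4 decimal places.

1.3373

Euler: p_{n+1} = p_n + h·f(s_n, p_n).
s=0.000000, p=1.450000: f=-0.275500 → p ← 1.450000 + 0.14·(-0.275500) = 1.411430
s=0.140000, p=1.411430: f=-0.268172 → p ← 1.411430 + 0.14·(-0.268172) = 1.373886
s=0.280000, p=1.373886: f=-0.261038 → p ← 1.373886 + 0.14·(-0.261038) = 1.337341
p(0.42) ≈ 1.3373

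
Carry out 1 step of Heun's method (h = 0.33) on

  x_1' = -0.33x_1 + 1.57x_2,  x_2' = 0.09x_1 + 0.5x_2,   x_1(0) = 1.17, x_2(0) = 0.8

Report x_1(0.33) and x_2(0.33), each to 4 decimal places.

1.4846, 0.9848

Heun on (x_1,x_2): k1 = f(s_n, state_n); k2 = f(s_n + h, state_n + h·k1); state_{n+1} = state_n + (h/2)·(k1 + k2).
0.000000: (1.170000, 0.800000)
  k1 = (0.869900, 0.505300)
  predictor → (1.457067, 0.966749)
  k2 = (1.036964, 0.614511)
  → (1.484633, 0.984769)
(x_1(0.33), x_2(0.33)) ≈ (1.4846, 0.9848)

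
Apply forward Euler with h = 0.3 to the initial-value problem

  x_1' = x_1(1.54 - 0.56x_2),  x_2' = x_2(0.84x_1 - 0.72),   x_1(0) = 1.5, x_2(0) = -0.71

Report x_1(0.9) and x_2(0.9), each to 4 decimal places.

6.2776, -1.9843

Euler on (x_1,x_2): x_1_{n+1} = x_1_n + h·x_1', x_2_{n+1} = x_2_n + h·x_2'.
0.000000: (1.500000, -0.710000); f=(2.906400, -0.383400) → (2.371920, -0.825020)
0.300000: (2.371920, -0.825020); f=(4.748610, -1.049766) → (3.796503, -1.139950)
0.600000: (3.796503, -1.139950); f=(8.270196, -2.814607) → (6.277562, -1.984332)
(x_1(0.9), x_2(0.9)) ≈ (6.2776, -1.9843)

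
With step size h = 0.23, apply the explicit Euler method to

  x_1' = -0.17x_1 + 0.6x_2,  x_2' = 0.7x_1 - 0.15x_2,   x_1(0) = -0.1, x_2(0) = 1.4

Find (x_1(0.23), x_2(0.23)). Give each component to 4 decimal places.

0.0971, 1.3356

Euler on (x_1,x_2): x_1_{n+1} = x_1_n + h·x_1', x_2_{n+1} = x_2_n + h·x_2'.
0.000000: (-0.100000, 1.400000); f=(0.857000, -0.280000) → (0.097110, 1.335600)
(x_1(0.23), x_2(0.23)) ≈ (0.0971, 1.3356)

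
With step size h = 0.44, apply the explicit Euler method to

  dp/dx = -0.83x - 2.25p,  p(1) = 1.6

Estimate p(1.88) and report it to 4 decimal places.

Euler: p_{n+1} = p_n + h·f(x_n, p_n).
x=1.000000, p=1.600000: f=-4.430000 → p ← 1.600000 + 0.44·(-4.430000) = -0.349200
x=1.440000, p=-0.349200: f=-0.409500 → p ← -0.349200 + 0.44·(-0.409500) = -0.529380
p(1.88) ≈ -0.5294

-0.5294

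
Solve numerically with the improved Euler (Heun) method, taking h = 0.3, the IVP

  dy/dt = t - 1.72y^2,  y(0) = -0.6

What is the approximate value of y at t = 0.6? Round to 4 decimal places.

-1.1265

Heun: k1 = f(t_n, y_n); k2 = f(t_n + h, y_n + h·k1); y_{n+1} = y_n + (h/2)·(k1 + k2).
t=0.000000, y=-0.600000:
  k1 = f(0.000000, -0.600000) = -0.619200
  k2 = f(0.300000, -0.785760) = -0.761960
  y ← -0.600000 + (0.3/2)·(-0.619200 + (-0.761960)) = -0.807174
t=0.300000, y=-0.807174:
  k1 = f(0.300000, -0.807174) = -0.820631
  k2 = f(0.600000, -1.053363) = -1.308468
  y ← -0.807174 + (0.3/2)·(-0.820631 + (-1.308468)) = -1.126539
y(0.6) ≈ -1.1265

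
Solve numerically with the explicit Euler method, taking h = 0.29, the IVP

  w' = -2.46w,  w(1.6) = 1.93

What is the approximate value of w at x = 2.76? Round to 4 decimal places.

0.0130

Euler: w_{n+1} = w_n + h·f(x_n, w_n).
x=1.600000, w=1.930000: f=-4.747800 → w ← 1.930000 + 0.29·(-4.747800) = 0.553138
x=1.890000, w=0.553138: f=-1.360719 → w ← 0.553138 + 0.29·(-1.360719) = 0.158529
x=2.180000, w=0.158529: f=-0.389982 → w ← 0.158529 + 0.29·(-0.389982) = 0.045435
x=2.470000, w=0.045435: f=-0.111769 → w ← 0.045435 + 0.29·(-0.111769) = 0.013022
w(2.76) ≈ 0.0130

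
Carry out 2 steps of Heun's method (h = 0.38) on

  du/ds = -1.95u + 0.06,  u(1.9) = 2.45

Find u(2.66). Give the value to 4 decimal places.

0.7194

Heun: k1 = f(s_n, u_n); k2 = f(s_n + h, u_n + h·k1); u_{n+1} = u_n + (h/2)·(k1 + k2).
s=1.900000, u=2.450000:
  k1 = f(1.900000, 2.450000) = -4.717500
  k2 = f(2.280000, 0.657350) = -1.221833
  u ← 2.450000 + (0.38/2)·(-4.717500 + (-1.221833)) = 1.321527
s=2.280000, u=1.321527:
  k1 = f(2.280000, 1.321527) = -2.516977
  k2 = f(2.660000, 0.365075) = -0.651897
  u ← 1.321527 + (0.38/2)·(-2.516977 + (-0.651897)) = 0.719441
u(2.66) ≈ 0.7194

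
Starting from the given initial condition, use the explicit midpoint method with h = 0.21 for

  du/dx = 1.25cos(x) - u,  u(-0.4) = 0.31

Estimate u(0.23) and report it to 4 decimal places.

0.7382

Midpoint: k1 = f(x_n, u_n); k2 = f(x_n + h/2, u_n + (h/2)·k1); u_{n+1} = u_n + h·k2.
x=-0.400000, u=0.310000:
  k1 = f(-0.400000, 0.310000) = 0.841326
  k2 = f(-0.295000, 0.398339) = 0.797663
  u ← 0.310000 + 0.21·0.797663 = 0.477509
x=-0.190000, u=0.477509:
  k1 = f(-0.190000, 0.477509) = 0.749996
  k2 = f(-0.085000, 0.556259) = 0.689228
  u ← 0.477509 + 0.21·0.689228 = 0.622247
x=0.020000, u=0.622247:
  k1 = f(0.020000, 0.622247) = 0.627503
  k2 = f(0.125000, 0.688135) = 0.552112
  u ← 0.622247 + 0.21·0.552112 = 0.738191
u(0.23) ≈ 0.7382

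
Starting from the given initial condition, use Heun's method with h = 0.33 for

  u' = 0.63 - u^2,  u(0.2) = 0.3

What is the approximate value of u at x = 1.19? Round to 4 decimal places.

Heun: k1 = f(x_n, u_n); k2 = f(x_n + h, u_n + h·k1); u_{n+1} = u_n + (h/2)·(k1 + k2).
x=0.200000, u=0.300000:
  k1 = f(0.200000, 0.300000) = 0.540000
  k2 = f(0.530000, 0.478200) = 0.401325
  u ← 0.300000 + (0.33/2)·(0.540000 + 0.401325) = 0.455319
x=0.530000, u=0.455319:
  k1 = f(0.530000, 0.455319) = 0.422685
  k2 = f(0.860000, 0.594805) = 0.276207
  u ← 0.455319 + (0.33/2)·(0.422685 + 0.276207) = 0.570636
x=0.860000, u=0.570636:
  k1 = f(0.860000, 0.570636) = 0.304375
  k2 = f(1.190000, 0.671080) = 0.179652
  u ← 0.570636 + (0.33/2)·(0.304375 + 0.179652) = 0.650500
u(1.19) ≈ 0.6505

0.6505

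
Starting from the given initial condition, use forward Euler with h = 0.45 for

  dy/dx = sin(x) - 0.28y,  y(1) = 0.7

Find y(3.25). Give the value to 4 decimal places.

Euler: y_{n+1} = y_n + h·f(x_n, y_n).
x=1.000000, y=0.700000: f=0.645471 → y ← 0.700000 + 0.45·0.645471 = 0.990462
x=1.450000, y=0.990462: f=0.715384 → y ← 0.990462 + 0.45·0.715384 = 1.312385
x=1.900000, y=1.312385: f=0.578832 → y ← 1.312385 + 0.45·0.578832 = 1.572859
x=2.350000, y=1.572859: f=0.271073 → y ← 1.572859 + 0.45·0.271073 = 1.694842
x=2.800000, y=1.694842: f=-0.139568 → y ← 1.694842 + 0.45·(-0.139568) = 1.632037
y(3.25) ≈ 1.6320

1.6320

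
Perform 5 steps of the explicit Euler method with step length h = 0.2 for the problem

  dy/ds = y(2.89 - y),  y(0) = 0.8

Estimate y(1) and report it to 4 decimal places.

2.5816

Euler: y_{n+1} = y_n + h·f(s_n, y_n).
s=0.000000, y=0.800000: f=1.672000 → y ← 0.800000 + 0.2·1.672000 = 1.134400
s=0.200000, y=1.134400: f=1.991553 → y ← 1.134400 + 0.2·1.991553 = 1.532711
s=0.400000, y=1.532711: f=2.080332 → y ← 1.532711 + 0.2·2.080332 = 1.948777
s=0.600000, y=1.948777: f=1.834234 → y ← 1.948777 + 0.2·1.834234 = 2.315624
s=0.800000, y=2.315624: f=1.330039 → y ← 2.315624 + 0.2·1.330039 = 2.581632
y(1) ≈ 2.5816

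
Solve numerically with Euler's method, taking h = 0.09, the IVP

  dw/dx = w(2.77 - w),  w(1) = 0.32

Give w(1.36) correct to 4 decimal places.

Euler: w_{n+1} = w_n + h·f(x_n, w_n).
x=1.000000, w=0.320000: f=0.784000 → w ← 0.320000 + 0.09·0.784000 = 0.390560
x=1.090000, w=0.390560: f=0.929314 → w ← 0.390560 + 0.09·0.929314 = 0.474198
x=1.180000, w=0.474198: f=1.088665 → w ← 0.474198 + 0.09·1.088665 = 0.572178
x=1.270000, w=0.572178: f=1.257546 → w ← 0.572178 + 0.09·1.257546 = 0.685357
w(1.36) ≈ 0.6854

0.6854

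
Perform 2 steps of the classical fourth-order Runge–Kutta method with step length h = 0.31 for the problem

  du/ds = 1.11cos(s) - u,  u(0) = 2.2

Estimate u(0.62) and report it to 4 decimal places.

RK4: k1 = f(s_n, u_n); k2 = f(s_n + h/2, u_n + (h/2)·k1); k3 = f(s_n + h/2, u_n + (h/2)·k2); k4 = f(s_n + h, u_n + h·k3); u_{n+1} = u_n + (h/6)·(k1 + 2k2 + 2k3 + k4).
s=0.000000, u=2.200000:
  k1 = f(0.000000, 2.200000) = -1.090000
  k2 = f(0.155000, 2.031050) = -0.934357
  k3 = f(0.155000, 2.055175) = -0.958482
  k4 = f(0.310000, 1.902871) = -0.845780
  u ← 2.200000 + (0.31/6)·(k1 + 2k2 + 2k3 + k4) = 1.904391
s=0.310000, u=1.904391:
  k1 = f(0.310000, 1.904391) = -0.847301
  k2 = f(0.465000, 1.773060) = -0.780918
  k3 = f(0.465000, 1.783349) = -0.791207
  k4 = f(0.620000, 1.659117) = -0.755712
  u ← 1.904391 + (0.31/6)·(k1 + 2k2 + 2k3 + k4) = 1.659116
u(0.62) ≈ 1.6591

1.6591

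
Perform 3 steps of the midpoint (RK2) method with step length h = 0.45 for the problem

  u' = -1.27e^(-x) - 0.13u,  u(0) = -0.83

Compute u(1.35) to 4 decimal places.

-1.5307

Midpoint: k1 = f(x_n, u_n); k2 = f(x_n + h/2, u_n + (h/2)·k1); u_{n+1} = u_n + h·k2.
x=0.000000, u=-0.830000:
  k1 = f(0.000000, -0.830000) = -1.162100
  k2 = f(0.225000, -1.091473) = -0.872224
  u ← -0.830000 + 0.45·(-0.872224) = -1.222501
x=0.450000, u=-1.222501:
  k1 = f(0.450000, -1.222501) = -0.650863
  k2 = f(0.675000, -1.368945) = -0.468666
  u ← -1.222501 + 0.45·(-0.468666) = -1.433400
x=0.900000, u=-1.433400:
  k1 = f(0.900000, -1.433400) = -0.330001
  k2 = f(1.125000, -1.507651) = -0.216314
  u ← -1.433400 + 0.45·(-0.216314) = -1.530742
u(1.35) ≈ -1.5307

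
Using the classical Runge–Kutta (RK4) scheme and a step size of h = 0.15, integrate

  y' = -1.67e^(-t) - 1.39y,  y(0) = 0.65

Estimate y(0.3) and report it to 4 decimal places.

RK4: k1 = f(t_n, y_n); k2 = f(t_n + h/2, y_n + (h/2)·k1); k3 = f(t_n + h/2, y_n + (h/2)·k2); k4 = f(t_n + h, y_n + h·k3); y_{n+1} = y_n + (h/6)·(k1 + 2k2 + 2k3 + k4).
t=0.000000, y=0.650000:
  k1 = f(0.000000, 0.650000) = -2.573500
  k2 = f(0.075000, 0.456987) = -2.184544
  k3 = f(0.075000, 0.486159) = -2.225093
  k4 = f(0.150000, 0.316236) = -1.876950
  y ← 0.650000 + (0.15/6)·(k1 + 2k2 + 2k3 + k4) = 0.318257
t=0.150000, y=0.318257:
  k1 = f(0.150000, 0.318257) = -1.879759
  k2 = f(0.225000, 0.177275) = -1.579934
  k3 = f(0.225000, 0.199762) = -1.611191
  k4 = f(0.300000, 0.076578) = -1.343610
  y ← 0.318257 + (0.15/6)·(k1 + 2k2 + 2k3 + k4) = 0.078116
y(0.3) ≈ 0.0781

0.0781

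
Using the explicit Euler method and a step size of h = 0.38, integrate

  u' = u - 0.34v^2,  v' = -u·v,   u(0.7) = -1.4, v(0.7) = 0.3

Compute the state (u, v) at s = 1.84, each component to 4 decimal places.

Euler on (u,v): u_{n+1} = u_n + h·u', v_{n+1} = v_n + h·v'.
0.700000: (-1.400000, 0.300000); f=(-1.430600, 0.420000) → (-1.943628, 0.459600)
1.080000: (-1.943628, 0.459600); f=(-2.015447, 0.893291) → (-2.709498, 0.799051)
1.460000: (-2.709498, 0.799051); f=(-2.926582, 2.165026) → (-3.821599, 1.621761)
(u(1.84), v(1.84)) ≈ (-3.8216, 1.6218)

-3.8216, 1.6218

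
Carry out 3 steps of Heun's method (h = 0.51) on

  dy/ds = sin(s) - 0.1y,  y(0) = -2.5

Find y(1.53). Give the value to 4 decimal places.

-1.2533

Heun: k1 = f(s_n, y_n); k2 = f(s_n + h, y_n + h·k1); y_{n+1} = y_n + (h/2)·(k1 + k2).
s=0.000000, y=-2.500000:
  k1 = f(0.000000, -2.500000) = 0.250000
  k2 = f(0.510000, -2.372500) = 0.725427
  y ← -2.500000 + (0.51/2)·(0.250000 + 0.725427) = -2.251266
s=0.510000, y=-2.251266:
  k1 = f(0.510000, -2.251266) = 0.713304
  k2 = f(1.020000, -1.887481) = 1.040856
  y ← -2.251266 + (0.51/2)·(0.713304 + 1.040856) = -1.803955
s=1.020000, y=-1.803955:
  k1 = f(1.020000, -1.803955) = 1.032504
  k2 = f(1.530000, -1.277378) = 1.126906
  y ← -1.803955 + (0.51/2)·(1.032504 + 1.126906) = -1.253306
y(1.53) ≈ -1.2533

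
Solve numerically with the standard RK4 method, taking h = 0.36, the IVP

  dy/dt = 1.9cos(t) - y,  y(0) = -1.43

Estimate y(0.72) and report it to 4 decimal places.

0.1819

RK4: k1 = f(t_n, y_n); k2 = f(t_n + h/2, y_n + (h/2)·k1); k3 = f(t_n + h/2, y_n + (h/2)·k2); k4 = f(t_n + h, y_n + h·k3); y_{n+1} = y_n + (h/6)·(k1 + 2k2 + 2k3 + k4).
t=0.000000, y=-1.430000:
  k1 = f(0.000000, -1.430000) = 3.330000
  k2 = f(0.180000, -0.830600) = 2.699903
  k3 = f(0.180000, -0.944017) = 2.813320
  k4 = f(0.360000, -0.417205) = 2.195409
  y ← -1.430000 + (0.36/6)·(k1 + 2k2 + 2k3 + k4) = -0.436889
t=0.360000, y=-0.436889:
  k1 = f(0.360000, -0.436889) = 2.215093
  k2 = f(0.540000, -0.038172) = 1.667818
  k3 = f(0.540000, -0.136681) = 1.766328
  k4 = f(0.720000, 0.198989) = 1.229442
  y ← -0.436889 + (0.36/6)·(k1 + 2k2 + 2k3 + k4) = 0.181881
y(0.72) ≈ 0.1819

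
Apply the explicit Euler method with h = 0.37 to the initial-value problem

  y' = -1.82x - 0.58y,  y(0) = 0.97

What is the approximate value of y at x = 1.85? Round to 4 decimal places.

-1.7219

Euler: y_{n+1} = y_n + h·f(x_n, y_n).
x=0.000000, y=0.970000: f=-0.562600 → y ← 0.970000 + 0.37·(-0.562600) = 0.761838
x=0.370000, y=0.761838: f=-1.115266 → y ← 0.761838 + 0.37·(-1.115266) = 0.349190
x=0.740000, y=0.349190: f=-1.549330 → y ← 0.349190 + 0.37·(-1.549330) = -0.224063
x=1.110000, y=-0.224063: f=-1.890244 → y ← -0.224063 + 0.37·(-1.890244) = -0.923453
x=1.480000, y=-0.923453: f=-2.157997 → y ← -0.923453 + 0.37·(-2.157997) = -1.721912
y(1.85) ≈ -1.7219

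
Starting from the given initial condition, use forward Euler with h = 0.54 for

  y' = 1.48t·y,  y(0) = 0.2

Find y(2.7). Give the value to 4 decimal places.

3.3372

Euler: y_{n+1} = y_n + h·f(t_n, y_n).
t=0.000000, y=0.200000: f=0.000000 → y ← 0.200000 + 0.54·0.000000 = 0.200000
t=0.540000, y=0.200000: f=0.159840 → y ← 0.200000 + 0.54·0.159840 = 0.286314
t=1.080000, y=0.286314: f=0.457644 → y ← 0.286314 + 0.54·0.457644 = 0.533441
t=1.620000, y=0.533441: f=1.278979 → y ← 0.533441 + 0.54·1.278979 = 1.224090
t=2.160000, y=1.224090: f=3.913170 → y ← 1.224090 + 0.54·3.913170 = 3.337201
y(2.7) ≈ 3.3372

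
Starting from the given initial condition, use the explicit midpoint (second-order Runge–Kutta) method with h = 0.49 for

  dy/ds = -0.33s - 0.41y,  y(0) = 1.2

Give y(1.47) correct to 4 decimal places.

Midpoint: k1 = f(s_n, y_n); k2 = f(s_n + h/2, y_n + (h/2)·k1); y_{n+1} = y_n + h·k2.
s=0.000000, y=1.200000:
  k1 = f(0.000000, 1.200000) = -0.492000
  k2 = f(0.245000, 1.079460) = -0.523429
  y ← 1.200000 + 0.49·(-0.523429) = 0.943520
s=0.490000, y=0.943520:
  k1 = f(0.490000, 0.943520) = -0.548543
  k2 = f(0.735000, 0.809127) = -0.574292
  y ← 0.943520 + 0.49·(-0.574292) = 0.662117
s=0.980000, y=0.662117:
  k1 = f(0.980000, 0.662117) = -0.594868
  k2 = f(1.225000, 0.516374) = -0.615963
  y ← 0.662117 + 0.49·(-0.615963) = 0.360295
y(1.47) ≈ 0.3603

0.3603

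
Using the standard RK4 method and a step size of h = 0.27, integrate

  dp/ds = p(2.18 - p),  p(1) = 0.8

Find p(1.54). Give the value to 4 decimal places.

RK4: k1 = f(s_n, p_n); k2 = f(s_n + h/2, p_n + (h/2)·k1); k3 = f(s_n + h/2, p_n + (h/2)·k2); k4 = f(s_n + h, p_n + h·k3); p_{n+1} = p_n + (h/6)·(k1 + 2k2 + 2k3 + k4).
s=1.000000, p=0.800000:
  k1 = f(1.000000, 0.800000) = 1.104000
  k2 = f(1.135000, 0.949040) = 1.168230
  k3 = f(1.135000, 0.957711) = 1.170600
  k4 = f(1.270000, 1.116062) = 1.187421
  p ← 0.800000 + (0.27/6)·(k1 + 2k2 + 2k3 + k4) = 1.113609
s=1.270000, p=1.113609:
  k1 = f(1.270000, 1.113609) = 1.187543
  k2 = f(1.405000, 1.273927) = 1.154271
  k3 = f(1.405000, 1.269435) = 1.155903
  k4 = f(1.540000, 1.425702) = 1.075404
  p ← 1.113609 + (0.27/6)·(k1 + 2k2 + 2k3 + k4) = 1.423357
p(1.54) ≈ 1.4234

1.4234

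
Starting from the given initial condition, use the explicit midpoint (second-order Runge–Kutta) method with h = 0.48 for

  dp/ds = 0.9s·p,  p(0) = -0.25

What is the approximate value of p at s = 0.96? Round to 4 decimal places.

-0.3706

Midpoint: k1 = f(s_n, p_n); k2 = f(s_n + h/2, p_n + (h/2)·k1); p_{n+1} = p_n + h·k2.
s=0.000000, p=-0.250000:
  k1 = f(0.000000, -0.250000) = 0.000000
  k2 = f(0.240000, -0.250000) = -0.054000
  p ← -0.250000 + 0.48·(-0.054000) = -0.275920
s=0.480000, p=-0.275920:
  k1 = f(0.480000, -0.275920) = -0.119197
  k2 = f(0.720000, -0.304527) = -0.197334
  p ← -0.275920 + 0.48·(-0.197334) = -0.370640
p(0.96) ≈ -0.3706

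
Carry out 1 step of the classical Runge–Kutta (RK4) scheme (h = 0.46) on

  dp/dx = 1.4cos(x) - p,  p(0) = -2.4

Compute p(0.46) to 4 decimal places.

RK4: k1 = f(x_n, p_n); k2 = f(x_n + h/2, p_n + (h/2)·k1); k3 = f(x_n + h/2, p_n + (h/2)·k2); k4 = f(x_n + h, p_n + h·k3); p_{n+1} = p_n + (h/6)·(k1 + 2k2 + 2k3 + k4).
x=0.000000, p=-2.400000:
  k1 = f(0.000000, -2.400000) = 3.800000
  k2 = f(0.230000, -1.526000) = 2.889133
  k3 = f(0.230000, -1.735499) = 3.098632
  k4 = f(0.460000, -0.974629) = 2.229103
  p ← -2.400000 + (0.46/6)·(k1 + 2k2 + 2k3 + k4) = -1.019645
p(0.46) ≈ -1.0196

-1.0196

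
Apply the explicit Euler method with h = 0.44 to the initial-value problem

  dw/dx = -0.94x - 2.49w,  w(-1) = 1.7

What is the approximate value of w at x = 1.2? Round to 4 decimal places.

-0.3014

Euler: w_{n+1} = w_n + h·f(x_n, w_n).
x=-1.000000, w=1.700000: f=-3.293000 → w ← 1.700000 + 0.44·(-3.293000) = 0.251080
x=-0.560000, w=0.251080: f=-0.098789 → w ← 0.251080 + 0.44·(-0.098789) = 0.207613
x=-0.120000, w=0.207613: f=-0.404156 → w ← 0.207613 + 0.44·(-0.404156) = 0.029784
x=0.320000, w=0.029784: f=-0.374963 → w ← 0.029784 + 0.44·(-0.374963) = -0.135199
x=0.760000, w=-0.135199: f=-0.377754 → w ← -0.135199 + 0.44·(-0.377754) = -0.301411
w(1.2) ≈ -0.3014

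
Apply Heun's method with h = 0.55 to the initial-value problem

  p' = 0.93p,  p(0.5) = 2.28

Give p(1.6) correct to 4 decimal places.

6.1496

Heun: k1 = f(x_n, p_n); k2 = f(x_n + h, p_n + h·k1); p_{n+1} = p_n + (h/2)·(k1 + k2).
x=0.500000, p=2.280000:
  k1 = f(0.500000, 2.280000) = 2.120400
  k2 = f(1.050000, 3.446220) = 3.204985
  p ← 2.280000 + (0.55/2)·(2.120400 + 3.204985) = 3.744481
x=1.050000, p=3.744481:
  k1 = f(1.050000, 3.744481) = 3.482367
  k2 = f(1.600000, 5.659783) = 5.263598
  p ← 3.744481 + (0.55/2)·(3.482367 + 5.263598) = 6.149621
p(1.6) ≈ 6.1496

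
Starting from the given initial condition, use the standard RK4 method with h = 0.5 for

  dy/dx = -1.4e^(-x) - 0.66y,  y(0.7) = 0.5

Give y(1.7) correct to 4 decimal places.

RK4: k1 = f(x_n, y_n); k2 = f(x_n + h/2, y_n + (h/2)·k1); k3 = f(x_n + h/2, y_n + (h/2)·k2); k4 = f(x_n + h, y_n + h·k3); y_{n+1} = y_n + (h/6)·(k1 + 2k2 + 2k3 + k4).
x=0.700000, y=0.500000:
  k1 = f(0.700000, 0.500000) = -1.025219
  k2 = f(0.950000, 0.243695) = -0.702276
  k3 = f(0.950000, 0.324431) = -0.755562
  k4 = f(1.200000, 0.122219) = -0.502336
  y ← 0.500000 + (0.5/6)·(k1 + 2k2 + 2k3 + k4) = 0.129731
x=1.200000, y=0.129731:
  k1 = f(1.200000, 0.129731) = -0.507294
  k2 = f(1.450000, 0.002907) = -0.330317
  k3 = f(1.450000, 0.047151) = -0.359518
  k4 = f(1.700000, -0.050028) = -0.222738
  y ← 0.129731 + (0.5/6)·(k1 + 2k2 + 2k3 + k4) = -0.046078
y(1.7) ≈ -0.0461

-0.0461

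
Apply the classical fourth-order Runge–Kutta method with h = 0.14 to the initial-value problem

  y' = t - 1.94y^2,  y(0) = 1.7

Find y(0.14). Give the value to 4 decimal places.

1.1710

RK4: k1 = f(t_n, y_n); k2 = f(t_n + h/2, y_n + (h/2)·k1); k3 = f(t_n + h/2, y_n + (h/2)·k2); k4 = f(t_n + h, y_n + h·k3); y_{n+1} = y_n + (h/6)·(k1 + 2k2 + 2k3 + k4).
t=0.000000, y=1.700000:
  k1 = f(0.000000, 1.700000) = -5.606600
  k2 = f(0.070000, 1.307538) = -3.246732
  k3 = f(0.070000, 1.472729) = -4.137724
  k4 = f(0.140000, 1.120719) = -2.296660
  y ← 1.700000 + (0.14/6)·(k1 + 2k2 + 2k3 + k4) = 1.170983
y(0.14) ≈ 1.1710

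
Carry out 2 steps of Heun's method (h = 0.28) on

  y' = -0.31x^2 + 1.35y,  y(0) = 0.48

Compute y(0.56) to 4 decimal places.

Heun: k1 = f(x_n, y_n); k2 = f(x_n + h, y_n + h·k1); y_{n+1} = y_n + (h/2)·(k1 + k2).
x=0.000000, y=0.480000:
  k1 = f(0.000000, 0.480000) = 0.648000
  k2 = f(0.280000, 0.661440) = 0.868640
  y ← 0.480000 + (0.28/2)·(0.648000 + 0.868640) = 0.692330
x=0.280000, y=0.692330:
  k1 = f(0.280000, 0.692330) = 0.910341
  k2 = f(0.560000, 0.947225) = 1.181538
  y ← 0.692330 + (0.28/2)·(0.910341 + 1.181538) = 0.985193
y(0.56) ≈ 0.9852

0.9852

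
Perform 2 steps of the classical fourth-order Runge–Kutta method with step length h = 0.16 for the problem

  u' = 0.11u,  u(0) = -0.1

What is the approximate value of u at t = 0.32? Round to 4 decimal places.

RK4: k1 = f(t_n, u_n); k2 = f(t_n + h/2, u_n + (h/2)·k1); k3 = f(t_n + h/2, u_n + (h/2)·k2); k4 = f(t_n + h, u_n + h·k3); u_{n+1} = u_n + (h/6)·(k1 + 2k2 + 2k3 + k4).
t=0.000000, u=-0.100000:
  k1 = f(0.000000, -0.100000) = -0.011000
  k2 = f(0.080000, -0.100880) = -0.011097
  k3 = f(0.080000, -0.100888) = -0.011098
  k4 = f(0.160000, -0.101776) = -0.011195
  u ← -0.100000 + (0.16/6)·(k1 + 2k2 + 2k3 + k4) = -0.101776
t=0.160000, u=-0.101776:
  k1 = f(0.160000, -0.101776) = -0.011195
  k2 = f(0.240000, -0.102671) = -0.011294
  k3 = f(0.240000, -0.102679) = -0.011295
  k4 = f(0.320000, -0.103583) = -0.011394
  u ← -0.101776 + (0.16/6)·(k1 + 2k2 + 2k3 + k4) = -0.103583
u(0.32) ≈ -0.1036

-0.1036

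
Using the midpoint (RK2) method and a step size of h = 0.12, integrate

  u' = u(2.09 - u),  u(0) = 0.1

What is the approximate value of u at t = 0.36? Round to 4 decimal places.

0.2005

Midpoint: k1 = f(t_n, u_n); k2 = f(t_n + h/2, u_n + (h/2)·k1); u_{n+1} = u_n + h·k2.
t=0.000000, u=0.100000:
  k1 = f(0.000000, 0.100000) = 0.199000
  k2 = f(0.060000, 0.111940) = 0.221424
  u ← 0.100000 + 0.12·0.221424 = 0.126571
t=0.120000, u=0.126571:
  k1 = f(0.120000, 0.126571) = 0.248513
  k2 = f(0.180000, 0.141482) = 0.275680
  u ← 0.126571 + 0.12·0.275680 = 0.159652
t=0.240000, u=0.159652:
  k1 = f(0.240000, 0.159652) = 0.308185
  k2 = f(0.300000, 0.178144) = 0.340585
  u ← 0.159652 + 0.12·0.340585 = 0.200523
u(0.36) ≈ 0.2005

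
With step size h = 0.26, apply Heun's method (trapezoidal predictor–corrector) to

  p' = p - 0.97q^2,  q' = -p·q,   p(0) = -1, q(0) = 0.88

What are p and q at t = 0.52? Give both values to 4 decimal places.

-2.6269, 1.9676

Heun on (p,q): k1 = f(t_n, state_n); k2 = f(t_n + h, state_n + h·k1); state_{n+1} = state_n + (h/2)·(k1 + k2).
0.000000: (-1.000000, 0.880000)
  k1 = (-1.751168, 0.880000)
  predictor → (-1.455304, 1.108800)
  k2 = (-2.647858, 1.613641)
  → (-1.571873, 1.204173)
0.260000: (-1.571873, 1.204173)
  k1 = (-2.978406, 1.892808)
  predictor → (-2.346259, 1.696303)
  k2 = (-5.137381, 3.979967)
  → (-2.626926, 1.967634)
(p(0.52), q(0.52)) ≈ (-2.6269, 1.9676)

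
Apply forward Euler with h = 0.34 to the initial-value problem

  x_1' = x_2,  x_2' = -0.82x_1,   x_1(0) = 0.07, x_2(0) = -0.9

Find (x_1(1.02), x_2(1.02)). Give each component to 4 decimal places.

-0.8389, -0.7008

Euler on (x_1,x_2): x_1_{n+1} = x_1_n + h·x_1', x_2_{n+1} = x_2_n + h·x_2'.
0.000000: (0.070000, -0.900000); f=(-0.900000, -0.057400) → (-0.236000, -0.919516)
0.340000: (-0.236000, -0.919516); f=(-0.919516, 0.193520) → (-0.548635, -0.853719)
0.680000: (-0.548635, -0.853719); f=(-0.853719, 0.449881) → (-0.838900, -0.700760)
(x_1(1.02), x_2(1.02)) ≈ (-0.8389, -0.7008)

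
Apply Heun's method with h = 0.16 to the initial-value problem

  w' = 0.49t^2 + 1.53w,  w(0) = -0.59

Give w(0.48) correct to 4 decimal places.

-1.1998

Heun: k1 = f(t_n, w_n); k2 = f(t_n + h, w_n + h·k1); w_{n+1} = w_n + (h/2)·(k1 + k2).
t=0.000000, w=-0.590000:
  k1 = f(0.000000, -0.590000) = -0.902700
  k2 = f(0.160000, -0.734432) = -1.111137
  w ← -0.590000 + (0.16/2)·(-0.902700 + (-1.111137)) = -0.751107
t=0.160000, w=-0.751107:
  k1 = f(0.160000, -0.751107) = -1.136650
  k2 = f(0.320000, -0.932971) = -1.377269
  w ← -0.751107 + (0.16/2)·(-1.136650 + (-1.377269)) = -0.952220
t=0.320000, w=-0.952220:
  k1 = f(0.320000, -0.952220) = -1.406721
  k2 = f(0.480000, -1.177296) = -1.688367
  w ← -0.952220 + (0.16/2)·(-1.406721 + (-1.688367)) = -1.199828
w(0.48) ≈ -1.1998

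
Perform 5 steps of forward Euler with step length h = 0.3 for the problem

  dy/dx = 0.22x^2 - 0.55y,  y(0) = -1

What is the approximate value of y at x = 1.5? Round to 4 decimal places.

Euler: y_{n+1} = y_n + h·f(x_n, y_n).
x=0.000000, y=-1.000000: f=0.550000 → y ← -1.000000 + 0.3·0.550000 = -0.835000
x=0.300000, y=-0.835000: f=0.479050 → y ← -0.835000 + 0.3·0.479050 = -0.691285
x=0.600000, y=-0.691285: f=0.459407 → y ← -0.691285 + 0.3·0.459407 = -0.553463
x=0.900000, y=-0.553463: f=0.482605 → y ← -0.553463 + 0.3·0.482605 = -0.408682
x=1.200000, y=-0.408682: f=0.541575 → y ← -0.408682 + 0.3·0.541575 = -0.246209
y(1.5) ≈ -0.2462

-0.2462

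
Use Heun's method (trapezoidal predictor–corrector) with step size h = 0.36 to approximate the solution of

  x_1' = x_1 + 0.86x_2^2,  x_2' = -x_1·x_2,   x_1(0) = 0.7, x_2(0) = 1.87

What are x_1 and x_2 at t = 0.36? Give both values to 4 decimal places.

Heun on (x_1,x_2): k1 = f(t_n, state_n); k2 = f(t_n + h, state_n + h·k1); state_{n+1} = state_n + (h/2)·(k1 + k2).
0.000000: (0.700000, 1.870000)
  k1 = (3.707334, -1.309000)
  predictor → (2.034640, 1.398760)
  k2 = (3.717256, -2.845973)
  → (2.036426, 1.122105)
(x_1(0.36), x_2(0.36)) ≈ (2.0364, 1.1221)

2.0364, 1.1221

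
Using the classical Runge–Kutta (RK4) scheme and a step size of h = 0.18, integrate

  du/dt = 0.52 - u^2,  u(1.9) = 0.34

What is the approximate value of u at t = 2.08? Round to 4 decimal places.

RK4: k1 = f(t_n, u_n); k2 = f(t_n + h/2, u_n + (h/2)·k1); k3 = f(t_n + h/2, u_n + (h/2)·k2); k4 = f(t_n + h, u_n + h·k3); u_{n+1} = u_n + (h/6)·(k1 + 2k2 + 2k3 + k4).
t=1.900000, u=0.340000:
  k1 = f(1.900000, 0.340000) = 0.404400
  k2 = f(1.990000, 0.376396) = 0.378326
  k3 = f(1.990000, 0.374049) = 0.380087
  k4 = f(2.080000, 0.408416) = 0.353197
  u ← 0.340000 + (0.18/6)·(k1 + 2k2 + 2k3 + k4) = 0.408233
u(2.08) ≈ 0.4082

0.4082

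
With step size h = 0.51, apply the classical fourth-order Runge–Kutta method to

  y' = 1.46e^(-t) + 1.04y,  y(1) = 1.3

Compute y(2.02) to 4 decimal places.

4.4192

RK4: k1 = f(t_n, y_n); k2 = f(t_n + h/2, y_n + (h/2)·k1); k3 = f(t_n + h/2, y_n + (h/2)·k2); k4 = f(t_n + h, y_n + h·k3); y_{n+1} = y_n + (h/6)·(k1 + 2k2 + 2k3 + k4).
t=1.000000, y=1.300000:
  k1 = f(1.000000, 1.300000) = 1.889104
  k2 = f(1.255000, 1.781722) = 2.269201
  k3 = f(1.255000, 1.878646) = 2.370003
  k4 = f(1.510000, 2.508701) = 2.931578
  y ← 1.300000 + (0.51/6)·(k1 + 2k2 + 2k3 + k4) = 2.498423
t=1.510000, y=2.498423:
  k1 = f(1.510000, 2.498423) = 2.920888
  k2 = f(1.765000, 3.243249) = 3.622912
  k3 = f(1.765000, 3.422265) = 3.809088
  k4 = f(2.020000, 4.441058) = 4.812377
  y ← 2.498423 + (0.51/6)·(k1 + 2k2 + 2k3 + k4) = 4.419190
y(2.02) ≈ 4.4192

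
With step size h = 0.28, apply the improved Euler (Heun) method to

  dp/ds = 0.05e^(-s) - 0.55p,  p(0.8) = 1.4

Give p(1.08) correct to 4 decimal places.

1.2060

Heun: k1 = f(s_n, p_n); k2 = f(s_n + h, p_n + h·k1); p_{n+1} = p_n + (h/2)·(k1 + k2).
s=0.800000, p=1.400000:
  k1 = f(0.800000, 1.400000) = -0.747534
  k2 = f(1.080000, 1.190691) = -0.637900
  p ← 1.400000 + (0.28/2)·(-0.747534 + (-0.637900)) = 1.206039
p(1.08) ≈ 1.2060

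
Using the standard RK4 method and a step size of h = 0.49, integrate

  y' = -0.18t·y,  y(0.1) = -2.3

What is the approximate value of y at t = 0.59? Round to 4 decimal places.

-2.2311

RK4: k1 = f(t_n, y_n); k2 = f(t_n + h/2, y_n + (h/2)·k1); k3 = f(t_n + h/2, y_n + (h/2)·k2); k4 = f(t_n + h, y_n + h·k3); y_{n+1} = y_n + (h/6)·(k1 + 2k2 + 2k3 + k4).
t=0.100000, y=-2.300000:
  k1 = f(0.100000, -2.300000) = 0.041400
  k2 = f(0.345000, -2.289857) = 0.142200
  k3 = f(0.345000, -2.265161) = 0.140666
  k4 = f(0.590000, -2.231073) = 0.236940
  y ← -2.300000 + (0.49/6)·(k1 + 2k2 + 2k3 + k4) = -2.231067
y(0.59) ≈ -2.2311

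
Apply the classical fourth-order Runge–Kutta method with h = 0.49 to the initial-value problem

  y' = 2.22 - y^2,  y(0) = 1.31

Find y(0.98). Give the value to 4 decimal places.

1.4759

RK4: k1 = f(s_n, y_n); k2 = f(s_n + h/2, y_n + (h/2)·k1); k3 = f(s_n + h/2, y_n + (h/2)·k2); k4 = f(s_n + h, y_n + h·k3); y_{n+1} = y_n + (h/6)·(k1 + 2k2 + 2k3 + k4).
s=0.000000, y=1.310000:
  k1 = f(0.000000, 1.310000) = 0.503900
  k2 = f(0.245000, 1.433455) = 0.165205
  k3 = f(0.245000, 1.350475) = 0.396216
  k4 = f(0.490000, 1.504146) = -0.042455
  y ← 1.310000 + (0.49/6)·(k1 + 2k2 + 2k3 + k4) = 1.439384
s=0.490000, y=1.439384:
  k1 = f(0.490000, 1.439384) = 0.148175
  k2 = f(0.735000, 1.475686) = 0.042350
  k3 = f(0.735000, 1.449759) = 0.118198
  k4 = f(0.980000, 1.497301) = -0.021909
  y ← 1.439384 + (0.49/6)·(k1 + 2k2 + 2k3 + k4) = 1.475918
y(0.98) ≈ 1.4759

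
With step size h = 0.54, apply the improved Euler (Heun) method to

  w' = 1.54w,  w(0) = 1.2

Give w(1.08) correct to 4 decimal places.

Heun: k1 = f(t_n, w_n); k2 = f(t_n + h, w_n + h·k1); w_{n+1} = w_n + (h/2)·(k1 + k2).
t=0.000000, w=1.200000:
  k1 = f(0.000000, 1.200000) = 1.848000
  k2 = f(0.540000, 2.197920) = 3.384797
  w ← 1.200000 + (0.54/2)·(1.848000 + 3.384797) = 2.612855
t=0.540000, w=2.612855:
  k1 = f(0.540000, 2.612855) = 4.023797
  k2 = f(1.080000, 4.785705) = 7.369986
  w ← 2.612855 + (0.54/2)·(4.023797 + 7.369986) = 5.689177
w(1.08) ≈ 5.6892

5.6892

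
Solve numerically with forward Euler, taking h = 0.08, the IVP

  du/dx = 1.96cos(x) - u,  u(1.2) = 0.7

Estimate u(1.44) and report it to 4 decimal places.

0.6673

Euler: u_{n+1} = u_n + h·f(x_n, u_n).
x=1.200000, u=0.700000: f=0.010221 → u ← 0.700000 + 0.08·0.010221 = 0.700818
x=1.280000, u=0.700818: f=-0.138856 → u ← 0.700818 + 0.08·(-0.138856) = 0.689709
x=1.360000, u=0.689709: f=-0.279601 → u ← 0.689709 + 0.08·(-0.279601) = 0.667341
u(1.44) ≈ 0.6673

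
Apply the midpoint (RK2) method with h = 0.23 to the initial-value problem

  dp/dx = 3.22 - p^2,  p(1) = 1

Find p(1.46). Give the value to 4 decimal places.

1.5803

Midpoint: k1 = f(x_n, p_n); k2 = f(x_n + h/2, p_n + (h/2)·k1); p_{n+1} = p_n + h·k2.
x=1.000000, p=1.000000:
  k1 = f(1.000000, 1.000000) = 2.220000
  k2 = f(1.115000, 1.255300) = 1.644222
  p ← 1.000000 + 0.23·1.644222 = 1.378171
x=1.230000, p=1.378171:
  k1 = f(1.230000, 1.378171) = 1.320645
  k2 = f(1.345000, 1.530045) = 0.878962
  p ← 1.378171 + 0.23·0.878962 = 1.580332
p(1.46) ≈ 1.5803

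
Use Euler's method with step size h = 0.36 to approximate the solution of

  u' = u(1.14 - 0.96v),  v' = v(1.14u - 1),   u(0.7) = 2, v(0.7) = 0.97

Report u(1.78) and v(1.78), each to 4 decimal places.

Euler on (u,v): u_{n+1} = u_n + h·u', v_{n+1} = v_n + h·v'.
0.700000: (2.000000, 0.970000); f=(0.417600, 1.241600) → (2.150336, 1.416976)
1.060000: (2.150336, 1.416976); f=(-0.473712, 2.056575) → (1.979800, 2.157343)
1.420000: (1.979800, 2.157343); f=(-1.843291, 2.711719) → (1.316215, 3.133562)
(u(1.78), v(1.78)) ≈ (1.3162, 3.1336)

1.3162, 3.1336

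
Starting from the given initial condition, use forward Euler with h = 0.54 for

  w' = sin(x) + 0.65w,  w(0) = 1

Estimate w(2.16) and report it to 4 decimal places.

5.0209

Euler: w_{n+1} = w_n + h·f(x_n, w_n).
x=0.000000, w=1.000000: f=0.650000 → w ← 1.000000 + 0.54·0.650000 = 1.351000
x=0.540000, w=1.351000: f=1.392286 → w ← 1.351000 + 0.54·1.392286 = 2.102834
x=1.080000, w=2.102834: f=2.248800 → w ← 2.102834 + 0.54·2.248800 = 3.317187
x=1.620000, w=3.317187: f=3.154961 → w ← 3.317187 + 0.54·3.154961 = 5.020865
w(2.16) ≈ 5.0209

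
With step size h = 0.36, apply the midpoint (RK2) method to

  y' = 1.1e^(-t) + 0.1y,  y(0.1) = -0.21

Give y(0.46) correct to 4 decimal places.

Midpoint: k1 = f(t_n, y_n); k2 = f(t_n + h/2, y_n + (h/2)·k1); y_{n+1} = y_n + h·k2.
t=0.100000, y=-0.210000:
  k1 = f(0.100000, -0.210000) = 0.974321
  k2 = f(0.280000, -0.034622) = 0.827900
  y ← -0.210000 + 0.36·0.827900 = 0.088044
y(0.46) ≈ 0.0880

0.0880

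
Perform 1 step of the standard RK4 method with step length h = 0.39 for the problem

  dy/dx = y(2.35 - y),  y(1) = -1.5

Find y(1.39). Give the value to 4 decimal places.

-17.4625

RK4: k1 = f(x_n, y_n); k2 = f(x_n + h/2, y_n + (h/2)·k1); k3 = f(x_n + h/2, y_n + (h/2)·k2); k4 = f(x_n + h, y_n + h·k3); y_{n+1} = y_n + (h/6)·(k1 + 2k2 + 2k3 + k4).
x=1.000000, y=-1.500000:
  k1 = f(1.000000, -1.500000) = -5.775000
  k2 = f(1.195000, -2.626125) = -13.067926
  k3 = f(1.195000, -4.048246) = -25.901670
  k4 = f(1.390000, -11.601651) = -161.862192
  y ← -1.500000 + (0.39/6)·(k1 + 2k2 + 2k3 + k4) = -17.462465
y(1.39) ≈ -17.4625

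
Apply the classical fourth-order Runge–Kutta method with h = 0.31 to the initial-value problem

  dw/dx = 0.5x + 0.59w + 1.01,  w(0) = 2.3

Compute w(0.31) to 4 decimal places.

3.1307

RK4: k1 = f(x_n, w_n); k2 = f(x_n + h/2, w_n + (h/2)·k1); k3 = f(x_n + h/2, w_n + (h/2)·k2); k4 = f(x_n + h, w_n + h·k3); w_{n+1} = w_n + (h/6)·(k1 + 2k2 + 2k3 + k4).
x=0.000000, w=2.300000:
  k1 = f(0.000000, 2.300000) = 2.367000
  k2 = f(0.155000, 2.666885) = 2.660962
  k3 = f(0.155000, 2.712449) = 2.687845
  k4 = f(0.310000, 3.133232) = 3.013607
  w ← 2.300000 + (0.31/6)·(k1 + 2k2 + 2k3 + k4) = 3.130708
w(0.31) ≈ 3.1307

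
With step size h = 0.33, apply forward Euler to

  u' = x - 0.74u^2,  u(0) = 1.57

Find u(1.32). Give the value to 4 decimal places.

Euler: u_{n+1} = u_n + h·f(x_n, u_n).
x=0.000000, u=1.570000: f=-1.824026 → u ← 1.570000 + 0.33·(-1.824026) = 0.968071
x=0.330000, u=0.968071: f=-0.363500 → u ← 0.968071 + 0.33·(-0.363500) = 0.848116
x=0.660000, u=0.848116: f=0.127717 → u ← 0.848116 + 0.33·0.127717 = 0.890263
x=0.990000, u=0.890263: f=0.403500 → u ← 0.890263 + 0.33·0.403500 = 1.023418
u(1.32) ≈ 1.0234

1.0234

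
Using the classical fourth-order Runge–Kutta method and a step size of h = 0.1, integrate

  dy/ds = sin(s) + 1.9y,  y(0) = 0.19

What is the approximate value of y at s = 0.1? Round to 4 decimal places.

0.2351

RK4: k1 = f(s_n, y_n); k2 = f(s_n + h/2, y_n + (h/2)·k1); k3 = f(s_n + h/2, y_n + (h/2)·k2); k4 = f(s_n + h, y_n + h·k3); y_{n+1} = y_n + (h/6)·(k1 + 2k2 + 2k3 + k4).
s=0.000000, y=0.190000:
  k1 = f(0.000000, 0.190000) = 0.361000
  k2 = f(0.050000, 0.208050) = 0.445274
  k3 = f(0.050000, 0.212264) = 0.453280
  k4 = f(0.100000, 0.235328) = 0.546957
  y ← 0.190000 + (0.1/6)·(k1 + 2k2 + 2k3 + k4) = 0.235084
y(0.1) ≈ 0.2351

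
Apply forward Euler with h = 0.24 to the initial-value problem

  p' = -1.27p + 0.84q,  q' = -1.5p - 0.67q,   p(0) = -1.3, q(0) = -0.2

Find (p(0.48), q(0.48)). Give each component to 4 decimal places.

Euler on (p,q): p_{n+1} = p_n + h·p', q_{n+1} = q_n + h·q'.
0.000000: (-1.300000, -0.200000); f=(1.483000, 2.084000) → (-0.944080, 0.300160)
0.240000: (-0.944080, 0.300160); f=(1.451116, 1.215013) → (-0.595812, 0.591763)
(p(0.48), q(0.48)) ≈ (-0.5958, 0.5918)

-0.5958, 0.5918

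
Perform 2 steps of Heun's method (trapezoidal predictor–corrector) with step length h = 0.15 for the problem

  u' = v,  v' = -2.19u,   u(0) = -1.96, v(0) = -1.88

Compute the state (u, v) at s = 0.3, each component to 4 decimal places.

Heun on (u,v): k1 = f(s_n, state_n); k2 = f(s_n + h, state_n + h·k1); state_{n+1} = state_n + (h/2)·(k1 + k2).
0.000000: (-1.960000, -1.880000)
  k1 = (-1.880000, 4.292400)
  predictor → (-2.242000, -1.236140)
  k2 = (-1.236140, 4.909980)
  → (-2.193710, -1.189821)
0.150000: (-2.193710, -1.189821)
  k1 = (-1.189821, 4.804226)
  predictor → (-2.372184, -0.469188)
  k2 = (-0.469188, 5.195082)
  → (-2.318136, -0.439873)
(u(0.3), v(0.3)) ≈ (-2.3181, -0.4399)

-2.3181, -0.4399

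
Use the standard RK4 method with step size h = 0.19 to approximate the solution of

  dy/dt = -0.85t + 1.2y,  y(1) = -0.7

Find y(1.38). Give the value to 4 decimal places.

RK4: k1 = f(t_n, y_n); k2 = f(t_n + h/2, y_n + (h/2)·k1); k3 = f(t_n + h/2, y_n + (h/2)·k2); k4 = f(t_n + h, y_n + h·k3); y_{n+1} = y_n + (h/6)·(k1 + 2k2 + 2k3 + k4).
t=1.000000, y=-0.700000:
  k1 = f(1.000000, -0.700000) = -1.690000
  k2 = f(1.095000, -0.860550) = -1.963410
  k3 = f(1.095000, -0.886524) = -1.994579
  k4 = f(1.190000, -1.078970) = -2.306264
  y ← -0.700000 + (0.19/6)·(k1 + 2k2 + 2k3 + k4) = -1.077221
t=1.190000, y=-1.077221:
  k1 = f(1.190000, -1.077221) = -2.304165
  k2 = f(1.285000, -1.296117) = -2.647590
  k3 = f(1.285000, -1.328742) = -2.686740
  k4 = f(1.380000, -1.587702) = -3.078242
  y ← -1.077221 + (0.19/6)·(k1 + 2k2 + 2k3 + k4) = -1.585505
y(1.38) ≈ -1.5855

-1.5855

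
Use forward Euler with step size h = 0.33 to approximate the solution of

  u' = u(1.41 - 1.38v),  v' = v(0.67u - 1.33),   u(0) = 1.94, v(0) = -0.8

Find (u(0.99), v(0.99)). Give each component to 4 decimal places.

Euler on (u,v): u_{n+1} = u_n + h·u', v_{n+1} = v_n + h·v'.
0.000000: (1.940000, -0.800000); f=(4.877160, 0.024160) → (3.549463, -0.792027)
0.330000: (3.549463, -0.792027); f=(8.884297, -0.830155) → (6.481281, -1.065978)
0.660000: (6.481281, -1.065978); f=(18.672896, -3.211216) → (12.643336, -2.125680)
(u(0.99), v(0.99)) ≈ (12.6433, -2.1257)

12.6433, -2.1257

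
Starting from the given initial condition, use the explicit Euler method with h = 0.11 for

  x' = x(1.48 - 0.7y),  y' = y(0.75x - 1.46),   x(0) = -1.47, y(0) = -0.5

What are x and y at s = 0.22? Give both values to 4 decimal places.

-2.1022, -0.2491

Euler on (x,y): x_{n+1} = x_n + h·x', y_{n+1} = y_n + h·y'.
0.000000: (-1.470000, -0.500000); f=(-2.690100, 1.281250) → (-1.765911, -0.359063)
0.110000: (-1.765911, -0.359063); f=(-3.057399, 0.999786) → (-2.102225, -0.249086)
(x(0.22), y(0.22)) ≈ (-2.1022, -0.2491)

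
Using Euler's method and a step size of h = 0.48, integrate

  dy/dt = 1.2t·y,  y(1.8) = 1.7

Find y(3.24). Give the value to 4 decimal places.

20.7436

Euler: y_{n+1} = y_n + h·f(t_n, y_n).
t=1.800000, y=1.700000: f=3.672000 → y ← 1.700000 + 0.48·3.672000 = 3.462560
t=2.280000, y=3.462560: f=9.473564 → y ← 3.462560 + 0.48·9.473564 = 8.009871
t=2.760000, y=8.009871: f=26.528692 → y ← 8.009871 + 0.48·26.528692 = 20.743643
y(3.24) ≈ 20.7436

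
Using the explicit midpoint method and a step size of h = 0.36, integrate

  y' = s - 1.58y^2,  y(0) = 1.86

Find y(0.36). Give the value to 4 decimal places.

1.4882

Midpoint: k1 = f(s_n, y_n); k2 = f(s_n + h/2, y_n + (h/2)·k1); y_{n+1} = y_n + h·k2.
s=0.000000, y=1.860000:
  k1 = f(0.000000, 1.860000) = -5.466168
  k2 = f(0.180000, 0.876090) = -1.032703
  y ← 1.860000 + 0.36·(-1.032703) = 1.488227
y(0.36) ≈ 1.4882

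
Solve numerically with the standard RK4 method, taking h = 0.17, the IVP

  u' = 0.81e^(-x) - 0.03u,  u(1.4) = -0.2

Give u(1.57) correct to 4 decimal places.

-0.1678

RK4: k1 = f(x_n, u_n); k2 = f(x_n + h/2, u_n + (h/2)·k1); k3 = f(x_n + h/2, u_n + (h/2)·k2); k4 = f(x_n + h, u_n + h·k3); u_{n+1} = u_n + (h/6)·(k1 + 2k2 + 2k3 + k4).
x=1.400000, u=-0.200000:
  k1 = f(1.400000, -0.200000) = 0.205744
  k2 = f(1.485000, -0.182512) = 0.188942
  k3 = f(1.485000, -0.183940) = 0.188985
  k4 = f(1.570000, -0.167873) = 0.173553
  u ← -0.200000 + (0.17/6)·(k1 + 2k2 + 2k3 + k4) = -0.167837
u(1.57) ≈ -0.1678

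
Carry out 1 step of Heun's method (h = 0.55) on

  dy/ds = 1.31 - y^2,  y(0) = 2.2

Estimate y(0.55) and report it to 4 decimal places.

Heun: k1 = f(s_n, y_n); k2 = f(s_n + h, y_n + h·k1); y_{n+1} = y_n + (h/2)·(k1 + k2).
s=0.000000, y=2.200000:
  k1 = f(0.000000, 2.200000) = -3.530000
  k2 = f(0.550000, 0.258500) = 1.243178
  y ← 2.200000 + (0.55/2)·(-3.530000 + 1.243178) = 1.571124
y(0.55) ≈ 1.5711

1.5711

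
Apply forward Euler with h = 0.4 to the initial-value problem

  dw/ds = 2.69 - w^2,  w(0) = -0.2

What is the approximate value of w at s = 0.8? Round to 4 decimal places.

Euler: w_{n+1} = w_n + h·f(s_n, w_n).
s=0.000000, w=-0.200000: f=2.650000 → w ← -0.200000 + 0.4·2.650000 = 0.860000
s=0.400000, w=0.860000: f=1.950400 → w ← 0.860000 + 0.4·1.950400 = 1.640160
w(0.8) ≈ 1.6402

1.6402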